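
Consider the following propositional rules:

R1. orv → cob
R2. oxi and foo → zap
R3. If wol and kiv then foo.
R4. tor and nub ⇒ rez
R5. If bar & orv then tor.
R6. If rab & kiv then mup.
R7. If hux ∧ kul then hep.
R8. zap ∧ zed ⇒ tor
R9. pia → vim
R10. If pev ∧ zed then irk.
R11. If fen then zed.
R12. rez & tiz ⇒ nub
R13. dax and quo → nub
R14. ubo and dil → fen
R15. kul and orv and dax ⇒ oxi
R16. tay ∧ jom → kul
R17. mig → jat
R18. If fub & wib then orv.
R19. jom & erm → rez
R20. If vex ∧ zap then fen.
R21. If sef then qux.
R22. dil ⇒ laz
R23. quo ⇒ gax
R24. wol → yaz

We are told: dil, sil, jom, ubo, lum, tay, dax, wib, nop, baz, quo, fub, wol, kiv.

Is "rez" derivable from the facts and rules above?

foo  (by R3: wol, kiv)
nub  (by R13: dax, quo)
fen  (by R14: ubo, dil)
kul  (by R16: tay, jom)
orv  (by R18: fub, wib)
zed  (by R11: fen)
oxi  (by R15: kul, orv, dax)
zap  (by R2: oxi, foo)
tor  (by R8: zap, zed)
rez  (by R4: tor, nub)

Yes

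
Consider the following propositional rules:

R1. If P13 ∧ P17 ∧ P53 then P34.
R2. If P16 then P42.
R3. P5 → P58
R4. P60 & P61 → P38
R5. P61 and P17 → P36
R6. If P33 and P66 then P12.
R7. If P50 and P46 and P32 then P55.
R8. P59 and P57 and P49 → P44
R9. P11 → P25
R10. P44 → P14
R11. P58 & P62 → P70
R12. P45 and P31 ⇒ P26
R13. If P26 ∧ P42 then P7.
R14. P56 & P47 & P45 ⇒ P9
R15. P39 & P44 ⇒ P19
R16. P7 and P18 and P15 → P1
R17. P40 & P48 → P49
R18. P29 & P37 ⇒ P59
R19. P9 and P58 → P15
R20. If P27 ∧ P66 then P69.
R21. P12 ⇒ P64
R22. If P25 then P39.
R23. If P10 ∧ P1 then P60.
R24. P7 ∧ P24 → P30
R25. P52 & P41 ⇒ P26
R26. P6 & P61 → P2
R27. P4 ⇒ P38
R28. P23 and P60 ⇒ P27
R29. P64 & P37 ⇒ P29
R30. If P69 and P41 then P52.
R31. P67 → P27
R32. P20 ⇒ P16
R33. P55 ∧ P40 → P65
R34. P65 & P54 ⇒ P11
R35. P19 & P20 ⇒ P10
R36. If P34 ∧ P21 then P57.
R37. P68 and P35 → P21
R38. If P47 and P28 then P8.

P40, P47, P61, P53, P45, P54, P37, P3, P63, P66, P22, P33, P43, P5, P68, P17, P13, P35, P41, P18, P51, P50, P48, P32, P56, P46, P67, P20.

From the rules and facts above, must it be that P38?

P34  (by R1: P13, P17, P53)
P58  (by R3: P5)
P12  (by R6: P33, P66)
P55  (by R7: P50, P46, P32)
P9  (by R14: P56, P47, P45)
P49  (by R17: P40, P48)
P15  (by R19: P9, P58)
P64  (by R21: P12)
P29  (by R29: P64, P37)
P27  (by R31: P67)
P16  (by R32: P20)
P65  (by R33: P55, P40)
P11  (by R34: P65, P54)
P21  (by R37: P68, P35)
P42  (by R2: P16)
P25  (by R9: P11)
P59  (by R18: P29, P37)
P69  (by R20: P27, P66)
P39  (by R22: P25)
P52  (by R30: P69, P41)
P57  (by R36: P34, P21)
P44  (by R8: P59, P57, P49)
P19  (by R15: P39, P44)
P26  (by R25: P52, P41)
P10  (by R35: P19, P20)
P7  (by R13: P26, P42)
P1  (by R16: P7, P18, P15)
P60  (by R23: P10, P1)
P38  (by R4: P60, P61)

Yes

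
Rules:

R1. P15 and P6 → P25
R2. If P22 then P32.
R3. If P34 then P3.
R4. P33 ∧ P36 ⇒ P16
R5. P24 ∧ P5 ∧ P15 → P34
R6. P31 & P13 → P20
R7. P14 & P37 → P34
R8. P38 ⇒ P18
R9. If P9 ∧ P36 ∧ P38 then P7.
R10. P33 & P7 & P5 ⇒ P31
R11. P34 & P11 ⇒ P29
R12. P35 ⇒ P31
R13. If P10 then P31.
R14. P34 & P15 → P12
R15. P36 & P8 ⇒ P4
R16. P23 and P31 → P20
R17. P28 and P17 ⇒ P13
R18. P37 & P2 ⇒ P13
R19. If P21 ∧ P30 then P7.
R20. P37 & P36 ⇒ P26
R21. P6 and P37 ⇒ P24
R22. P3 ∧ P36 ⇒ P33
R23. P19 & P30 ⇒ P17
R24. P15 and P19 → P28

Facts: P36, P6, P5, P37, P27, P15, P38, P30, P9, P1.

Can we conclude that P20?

No

Forward chaining from the given facts derives: P25, P18, P7, P26, P24, P34, P12, P3, P33, P16, P31.
Rules concluding P20: R6 needs P13; R16 needs P23 — none of these are established.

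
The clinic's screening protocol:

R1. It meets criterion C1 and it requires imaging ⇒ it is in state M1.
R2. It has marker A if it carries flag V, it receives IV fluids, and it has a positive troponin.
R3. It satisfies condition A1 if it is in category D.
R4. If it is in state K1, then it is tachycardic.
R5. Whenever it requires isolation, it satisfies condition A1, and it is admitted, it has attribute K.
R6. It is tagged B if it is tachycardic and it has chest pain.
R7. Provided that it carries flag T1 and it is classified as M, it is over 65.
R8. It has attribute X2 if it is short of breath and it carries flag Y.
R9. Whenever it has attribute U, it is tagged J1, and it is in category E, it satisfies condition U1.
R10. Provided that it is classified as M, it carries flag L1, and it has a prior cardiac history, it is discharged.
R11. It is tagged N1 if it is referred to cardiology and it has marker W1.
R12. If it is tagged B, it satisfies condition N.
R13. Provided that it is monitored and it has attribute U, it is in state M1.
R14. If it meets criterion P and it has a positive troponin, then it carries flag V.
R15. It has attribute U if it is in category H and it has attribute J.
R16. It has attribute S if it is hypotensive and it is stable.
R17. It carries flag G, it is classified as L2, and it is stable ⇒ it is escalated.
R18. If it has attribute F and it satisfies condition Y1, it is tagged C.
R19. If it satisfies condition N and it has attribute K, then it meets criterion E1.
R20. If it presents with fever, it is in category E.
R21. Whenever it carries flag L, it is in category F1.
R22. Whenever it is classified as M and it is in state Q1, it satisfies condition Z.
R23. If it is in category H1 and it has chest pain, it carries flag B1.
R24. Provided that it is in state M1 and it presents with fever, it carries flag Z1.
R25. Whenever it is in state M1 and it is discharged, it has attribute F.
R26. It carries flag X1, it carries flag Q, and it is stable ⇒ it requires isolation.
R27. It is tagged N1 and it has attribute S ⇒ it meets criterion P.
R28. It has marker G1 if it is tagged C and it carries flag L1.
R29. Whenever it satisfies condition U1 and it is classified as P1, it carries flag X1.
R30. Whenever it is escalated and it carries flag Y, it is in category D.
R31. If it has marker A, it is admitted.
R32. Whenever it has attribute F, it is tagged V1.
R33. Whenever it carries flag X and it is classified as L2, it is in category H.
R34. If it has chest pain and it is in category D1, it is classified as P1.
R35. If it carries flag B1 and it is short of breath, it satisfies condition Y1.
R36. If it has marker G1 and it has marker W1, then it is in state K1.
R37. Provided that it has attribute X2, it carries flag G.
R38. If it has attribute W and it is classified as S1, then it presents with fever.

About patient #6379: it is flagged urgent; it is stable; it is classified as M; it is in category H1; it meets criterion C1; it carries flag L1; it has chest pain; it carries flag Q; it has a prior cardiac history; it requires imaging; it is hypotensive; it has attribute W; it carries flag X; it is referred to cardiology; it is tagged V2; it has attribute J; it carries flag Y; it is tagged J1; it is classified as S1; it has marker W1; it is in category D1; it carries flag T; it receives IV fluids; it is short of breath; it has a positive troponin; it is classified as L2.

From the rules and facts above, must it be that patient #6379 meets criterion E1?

By R1 (it meets criterion C1, it requires imaging): it is in state M1.
By R8 (it is short of breath, it carries flag Y): it has attribute X2.
By R10 (it is classified as M, it carries flag L1, it has a prior cardiac history): it is discharged.
By R11 (it is referred to cardiology, it has marker W1): it is tagged N1.
By R16 (it is hypotensive, it is stable): it has attribute S.
By R23 (it is in category H1, it has chest pain): it carries flag B1.
By R25 (it is in state M1, it is discharged): it has attribute F.
By R27 (it is tagged N1, it has attribute S): it meets criterion P.
By R33 (it carries flag X, it is classified as L2): it is in category H.
By R34 (it has chest pain, it is in category D1): it is classified as P1.
By R35 (it carries flag B1, it is short of breath): it satisfies condition Y1.
By R37 (it has attribute X2): it carries flag G.
By R38 (it has attribute W, it is classified as S1): it presents with fever.
By R14 (it meets criterion P, it has a positive troponin): it carries flag V.
By R15 (it is in category H, it has attribute J): it has attribute U.
By R17 (it carries flag G, it is classified as L2, it is stable): it is escalated.
By R18 (it has attribute F, it satisfies condition Y1): it is tagged C.
By R20 (it presents with fever): it is in category E.
By R28 (it is tagged C, it carries flag L1): it has marker G1.
By R30 (it is escalated, it carries flag Y): it is in category D.
By R36 (it has marker G1, it has marker W1): it is in state K1.
By R2 (it carries flag V, it receives IV fluids, it has a positive troponin): it has marker A.
By R3 (it is in category D): it satisfies condition A1.
By R4 (it is in state K1): it is tachycardic.
By R6 (it is tachycardic, it has chest pain): it is tagged B.
By R9 (it has attribute U, it is tagged J1, it is in category E): it satisfies condition U1.
By R12 (it is tagged B): it satisfies condition N.
By R29 (it satisfies condition U1, it is classified as P1): it carries flag X1.
By R31 (it has marker A): it is admitted.
By R26 (it carries flag X1, it carries flag Q, it is stable): it requires isolation.
By R5 (it requires isolation, it satisfies condition A1, it is admitted): it has attribute K.
By R19 (it satisfies condition N, it has attribute K): it meets criterion E1.

Yes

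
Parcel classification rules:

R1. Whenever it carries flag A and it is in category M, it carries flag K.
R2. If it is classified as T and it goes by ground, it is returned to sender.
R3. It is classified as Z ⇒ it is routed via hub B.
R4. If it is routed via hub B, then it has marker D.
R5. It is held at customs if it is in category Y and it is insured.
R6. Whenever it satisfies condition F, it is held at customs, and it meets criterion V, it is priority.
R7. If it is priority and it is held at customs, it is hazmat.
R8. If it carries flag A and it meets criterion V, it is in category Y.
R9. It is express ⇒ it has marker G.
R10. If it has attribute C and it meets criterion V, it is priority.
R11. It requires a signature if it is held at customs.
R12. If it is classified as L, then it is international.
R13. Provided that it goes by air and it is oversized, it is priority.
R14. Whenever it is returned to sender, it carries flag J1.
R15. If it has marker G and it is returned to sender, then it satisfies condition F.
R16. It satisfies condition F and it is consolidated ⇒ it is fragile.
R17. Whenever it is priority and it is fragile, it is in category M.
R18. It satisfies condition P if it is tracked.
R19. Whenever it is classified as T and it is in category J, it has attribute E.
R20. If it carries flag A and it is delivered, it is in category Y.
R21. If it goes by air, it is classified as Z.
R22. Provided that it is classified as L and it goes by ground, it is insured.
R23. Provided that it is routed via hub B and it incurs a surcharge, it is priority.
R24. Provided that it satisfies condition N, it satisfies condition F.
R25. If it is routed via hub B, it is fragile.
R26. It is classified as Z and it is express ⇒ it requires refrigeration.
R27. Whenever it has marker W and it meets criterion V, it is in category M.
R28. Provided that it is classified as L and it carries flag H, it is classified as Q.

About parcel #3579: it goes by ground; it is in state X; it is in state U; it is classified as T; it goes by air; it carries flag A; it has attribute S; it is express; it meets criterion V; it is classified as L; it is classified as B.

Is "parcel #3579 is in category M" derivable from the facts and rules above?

Yes

By R2 (it is classified as T, it goes by ground): it is returned to sender.
By R8 (it carries flag A, it meets criterion V): it is in category Y.
By R9 (it is express): it has marker G.
By R15 (it has marker G, it is returned to sender): it satisfies condition F.
By R21 (it goes by air): it is classified as Z.
By R22 (it is classified as L, it goes by ground): it is insured.
By R3 (it is classified as Z): it is routed via hub B.
By R5 (it is in category Y, it is insured): it is held at customs.
By R6 (it satisfies condition F, it is held at customs, it meets criterion V): it is priority.
By R25 (it is routed via hub B): it is fragile.
By R17 (it is priority, it is fragile): it is in category M.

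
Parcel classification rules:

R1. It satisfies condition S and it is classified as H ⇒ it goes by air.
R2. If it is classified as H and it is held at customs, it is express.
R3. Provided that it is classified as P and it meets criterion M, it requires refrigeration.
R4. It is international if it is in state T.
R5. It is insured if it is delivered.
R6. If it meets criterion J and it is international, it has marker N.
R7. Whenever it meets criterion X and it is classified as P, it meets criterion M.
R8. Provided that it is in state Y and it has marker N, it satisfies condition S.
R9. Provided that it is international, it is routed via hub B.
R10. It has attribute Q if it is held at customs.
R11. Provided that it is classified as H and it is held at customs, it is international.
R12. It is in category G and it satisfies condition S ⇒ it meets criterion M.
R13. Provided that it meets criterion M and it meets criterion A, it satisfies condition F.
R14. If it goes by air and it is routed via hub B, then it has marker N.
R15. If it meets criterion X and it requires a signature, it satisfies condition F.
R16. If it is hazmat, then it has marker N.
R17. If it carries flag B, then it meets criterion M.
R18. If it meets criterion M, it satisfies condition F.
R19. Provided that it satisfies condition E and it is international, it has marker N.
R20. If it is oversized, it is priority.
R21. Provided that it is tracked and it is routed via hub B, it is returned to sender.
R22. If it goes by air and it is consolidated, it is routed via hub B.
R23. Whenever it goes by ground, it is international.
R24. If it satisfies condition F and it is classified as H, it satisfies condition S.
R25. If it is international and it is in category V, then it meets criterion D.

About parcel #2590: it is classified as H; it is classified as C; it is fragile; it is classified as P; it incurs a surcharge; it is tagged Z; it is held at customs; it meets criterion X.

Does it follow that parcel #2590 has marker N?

Yes

By R7 (it meets criterion X, it is classified as P): it meets criterion M.
By R11 (it is classified as H, it is held at customs): it is international.
By R18 (it meets criterion M): it satisfies condition F.
By R24 (it satisfies condition F, it is classified as H): it satisfies condition S.
By R1 (it satisfies condition S, it is classified as H): it goes by air.
By R9 (it is international): it is routed via hub B.
By R14 (it goes by air, it is routed via hub B): it has marker N.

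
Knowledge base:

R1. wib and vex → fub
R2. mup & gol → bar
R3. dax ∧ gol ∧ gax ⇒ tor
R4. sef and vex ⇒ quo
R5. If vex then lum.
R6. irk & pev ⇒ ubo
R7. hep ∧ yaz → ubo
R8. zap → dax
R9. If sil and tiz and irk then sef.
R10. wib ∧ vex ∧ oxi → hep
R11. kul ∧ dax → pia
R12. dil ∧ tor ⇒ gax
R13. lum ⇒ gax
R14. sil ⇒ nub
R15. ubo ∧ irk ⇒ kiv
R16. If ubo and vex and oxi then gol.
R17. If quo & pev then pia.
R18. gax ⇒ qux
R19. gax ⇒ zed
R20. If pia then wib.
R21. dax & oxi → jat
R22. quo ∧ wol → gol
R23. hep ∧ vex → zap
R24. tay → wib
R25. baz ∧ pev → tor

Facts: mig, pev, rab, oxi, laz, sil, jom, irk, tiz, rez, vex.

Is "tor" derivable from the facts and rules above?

lum  (by R5: vex)
ubo  (by R6: irk, pev)
sef  (by R9: sil, tiz, irk)
gax  (by R13: lum)
gol  (by R16: ubo, vex, oxi)
quo  (by R4: sef, vex)
pia  (by R17: quo, pev)
wib  (by R20: pia)
hep  (by R10: wib, vex, oxi)
zap  (by R23: hep, vex)
dax  (by R8: zap)
tor  (by R3: dax, gol, gax)

Yes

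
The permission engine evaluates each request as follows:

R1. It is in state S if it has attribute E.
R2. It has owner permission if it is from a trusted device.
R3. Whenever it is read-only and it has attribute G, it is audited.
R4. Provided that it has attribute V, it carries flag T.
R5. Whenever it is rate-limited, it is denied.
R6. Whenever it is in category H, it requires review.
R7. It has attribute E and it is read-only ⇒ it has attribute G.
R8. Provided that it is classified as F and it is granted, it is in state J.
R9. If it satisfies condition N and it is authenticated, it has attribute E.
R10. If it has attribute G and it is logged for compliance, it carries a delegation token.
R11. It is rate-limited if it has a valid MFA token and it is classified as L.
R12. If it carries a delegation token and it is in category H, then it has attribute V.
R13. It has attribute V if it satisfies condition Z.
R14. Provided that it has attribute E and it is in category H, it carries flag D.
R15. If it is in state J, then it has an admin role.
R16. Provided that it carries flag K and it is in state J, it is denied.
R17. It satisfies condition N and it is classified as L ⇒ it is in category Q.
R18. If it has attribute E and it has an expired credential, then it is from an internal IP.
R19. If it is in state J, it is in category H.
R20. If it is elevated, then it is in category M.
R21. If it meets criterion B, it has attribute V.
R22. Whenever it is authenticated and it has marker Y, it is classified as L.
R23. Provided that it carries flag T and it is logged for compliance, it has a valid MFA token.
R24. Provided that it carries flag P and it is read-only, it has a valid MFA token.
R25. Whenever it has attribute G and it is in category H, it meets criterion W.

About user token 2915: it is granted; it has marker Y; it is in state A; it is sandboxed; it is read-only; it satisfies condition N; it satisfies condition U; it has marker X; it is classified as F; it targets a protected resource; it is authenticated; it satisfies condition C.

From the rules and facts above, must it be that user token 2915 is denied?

Forward chaining from the given facts derives: is in state J, has attribute E, has an admin role, is in category H, is classified as L, is in state S, requires review, has attribute G, carries flag D, is in category Q, meets criterion W, is audited.
Rules concluding "it is denied": R5 needs "it is rate-limited"; R16 needs "it carries flag K" — none of these are established.

No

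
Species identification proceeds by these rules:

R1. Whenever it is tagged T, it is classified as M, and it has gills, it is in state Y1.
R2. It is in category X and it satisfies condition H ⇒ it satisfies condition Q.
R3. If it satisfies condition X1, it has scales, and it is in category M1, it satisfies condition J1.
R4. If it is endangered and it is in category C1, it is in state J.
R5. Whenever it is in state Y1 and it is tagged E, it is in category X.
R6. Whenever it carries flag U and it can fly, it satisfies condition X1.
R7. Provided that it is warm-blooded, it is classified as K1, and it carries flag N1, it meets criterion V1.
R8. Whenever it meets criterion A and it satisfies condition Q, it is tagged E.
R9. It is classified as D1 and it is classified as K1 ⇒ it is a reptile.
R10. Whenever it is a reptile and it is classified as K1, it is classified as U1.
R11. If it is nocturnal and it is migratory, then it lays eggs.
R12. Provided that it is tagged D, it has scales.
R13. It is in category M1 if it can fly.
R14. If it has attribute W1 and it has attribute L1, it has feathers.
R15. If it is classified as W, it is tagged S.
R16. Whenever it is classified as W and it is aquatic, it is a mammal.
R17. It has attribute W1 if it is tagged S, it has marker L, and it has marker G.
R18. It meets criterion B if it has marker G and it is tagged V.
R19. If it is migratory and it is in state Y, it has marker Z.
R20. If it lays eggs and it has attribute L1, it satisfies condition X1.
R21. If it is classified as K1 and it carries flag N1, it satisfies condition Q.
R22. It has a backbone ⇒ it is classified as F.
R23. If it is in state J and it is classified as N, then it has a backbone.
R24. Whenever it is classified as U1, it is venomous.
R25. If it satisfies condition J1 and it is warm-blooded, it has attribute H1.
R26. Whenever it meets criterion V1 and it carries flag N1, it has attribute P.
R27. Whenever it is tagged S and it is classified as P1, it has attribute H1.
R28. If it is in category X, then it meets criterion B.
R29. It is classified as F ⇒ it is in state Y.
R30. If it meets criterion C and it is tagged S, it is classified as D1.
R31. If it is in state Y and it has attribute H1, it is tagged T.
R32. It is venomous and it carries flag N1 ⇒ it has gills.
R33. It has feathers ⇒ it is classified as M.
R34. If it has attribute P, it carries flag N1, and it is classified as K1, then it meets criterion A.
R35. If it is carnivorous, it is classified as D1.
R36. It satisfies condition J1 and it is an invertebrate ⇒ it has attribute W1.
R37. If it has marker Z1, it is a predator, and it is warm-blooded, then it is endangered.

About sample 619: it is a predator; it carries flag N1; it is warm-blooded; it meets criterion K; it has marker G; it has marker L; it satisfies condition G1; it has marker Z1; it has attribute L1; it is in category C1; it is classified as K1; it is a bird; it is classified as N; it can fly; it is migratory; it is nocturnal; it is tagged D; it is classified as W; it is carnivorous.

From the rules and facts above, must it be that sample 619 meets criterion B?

Yes

By R7 (it is warm-blooded, it is classified as K1, it carries flag N1): it meets criterion V1.
By R11 (it is nocturnal, it is migratory): it lays eggs.
By R12 (it is tagged D): it has scales.
By R13 (it can fly): it is in category M1.
By R15 (it is classified as W): it is tagged S.
By R17 (it is tagged S, it has marker L, it has marker G): it has attribute W1.
By R20 (it lays eggs, it has attribute L1): it satisfies condition X1.
By R21 (it is classified as K1, it carries flag N1): it satisfies condition Q.
By R26 (it meets criterion V1, it carries flag N1): it has attribute P.
By R34 (it has attribute P, it carries flag N1, it is classified as K1): it meets criterion A.
By R35 (it is carnivorous): it is classified as D1.
By R37 (it has marker Z1, it is a predator, it is warm-blooded): it is endangered.
By R3 (it satisfies condition X1, it has scales, it is in category M1): it satisfies condition J1.
By R4 (it is endangered, it is in category C1): it is in state J.
By R8 (it meets criterion A, it satisfies condition Q): it is tagged E.
By R9 (it is classified as D1, it is classified as K1): it is a reptile.
By R10 (it is a reptile, it is classified as K1): it is classified as U1.
By R14 (it has attribute W1, it has attribute L1): it has feathers.
By R23 (it is in state J, it is classified as N): it has a backbone.
By R24 (it is classified as U1): it is venomous.
By R25 (it satisfies condition J1, it is warm-blooded): it has attribute H1.
By R32 (it is venomous, it carries flag N1): it has gills.
By R33 (it has feathers): it is classified as M.
By R22 (it has a backbone): it is classified as F.
By R29 (it is classified as F): it is in state Y.
By R31 (it is in state Y, it has attribute H1): it is tagged T.
By R1 (it is tagged T, it is classified as M, it has gills): it is in state Y1.
By R5 (it is in state Y1, it is tagged E): it is in category X.
By R28 (it is in category X): it meets criterion B.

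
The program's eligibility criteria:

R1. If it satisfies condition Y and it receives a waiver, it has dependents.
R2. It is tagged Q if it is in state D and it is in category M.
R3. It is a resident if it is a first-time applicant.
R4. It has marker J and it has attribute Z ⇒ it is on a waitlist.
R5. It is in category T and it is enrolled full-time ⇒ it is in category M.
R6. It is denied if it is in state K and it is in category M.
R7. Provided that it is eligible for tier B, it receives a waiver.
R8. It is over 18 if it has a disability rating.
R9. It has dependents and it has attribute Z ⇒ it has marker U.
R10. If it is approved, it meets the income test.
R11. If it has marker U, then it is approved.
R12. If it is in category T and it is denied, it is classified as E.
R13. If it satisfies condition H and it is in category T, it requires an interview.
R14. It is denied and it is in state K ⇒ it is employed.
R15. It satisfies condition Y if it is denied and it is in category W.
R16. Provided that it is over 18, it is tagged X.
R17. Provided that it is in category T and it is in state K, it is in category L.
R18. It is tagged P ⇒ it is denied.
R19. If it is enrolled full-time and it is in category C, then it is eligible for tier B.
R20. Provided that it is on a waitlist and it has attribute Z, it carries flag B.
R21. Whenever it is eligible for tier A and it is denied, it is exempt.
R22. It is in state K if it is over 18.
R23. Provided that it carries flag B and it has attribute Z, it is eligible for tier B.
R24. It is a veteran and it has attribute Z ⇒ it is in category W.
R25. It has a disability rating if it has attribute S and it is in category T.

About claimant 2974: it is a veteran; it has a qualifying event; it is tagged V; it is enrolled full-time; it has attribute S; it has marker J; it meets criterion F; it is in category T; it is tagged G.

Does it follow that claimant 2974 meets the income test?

Forward chaining from the given facts derives: is in category M, has a disability rating, is over 18, is tagged X, is in state K, is denied, is classified as E, is employed, is in category L.
The only rule concluding "it meets the income test" is R10, which needs "it is approved"; that is never established.

No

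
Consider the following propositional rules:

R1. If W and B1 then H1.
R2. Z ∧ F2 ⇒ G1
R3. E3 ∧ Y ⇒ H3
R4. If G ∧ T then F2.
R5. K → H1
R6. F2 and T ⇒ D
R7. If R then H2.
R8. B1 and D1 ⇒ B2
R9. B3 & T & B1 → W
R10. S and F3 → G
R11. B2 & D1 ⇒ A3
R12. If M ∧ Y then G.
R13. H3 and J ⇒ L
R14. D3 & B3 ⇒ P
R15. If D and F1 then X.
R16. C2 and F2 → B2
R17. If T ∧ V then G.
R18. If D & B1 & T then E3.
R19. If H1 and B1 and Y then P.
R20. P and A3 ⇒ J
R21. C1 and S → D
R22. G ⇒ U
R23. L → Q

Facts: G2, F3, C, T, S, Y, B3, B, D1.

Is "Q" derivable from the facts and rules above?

Forward chaining from the given facts derives: G, U, F2, D.
The only rule concluding Q is R23, which needs L; that is never established.

No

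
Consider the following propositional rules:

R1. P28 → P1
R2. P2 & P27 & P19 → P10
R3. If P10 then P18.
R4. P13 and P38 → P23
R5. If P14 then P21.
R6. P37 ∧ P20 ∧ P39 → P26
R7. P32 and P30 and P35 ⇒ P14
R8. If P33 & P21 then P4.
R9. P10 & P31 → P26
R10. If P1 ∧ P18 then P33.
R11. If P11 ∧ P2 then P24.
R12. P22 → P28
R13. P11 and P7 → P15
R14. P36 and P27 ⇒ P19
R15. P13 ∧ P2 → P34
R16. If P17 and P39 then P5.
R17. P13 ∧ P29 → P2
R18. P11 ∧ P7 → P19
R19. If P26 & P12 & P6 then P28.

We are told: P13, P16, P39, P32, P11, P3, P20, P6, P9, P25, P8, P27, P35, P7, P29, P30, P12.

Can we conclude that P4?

Forward chaining from the given facts derives: P14, P15, P2, P19, P10, P18, P21, P24, P34.
The only rule concluding P4 is R8, which needs P33; that is never established.

No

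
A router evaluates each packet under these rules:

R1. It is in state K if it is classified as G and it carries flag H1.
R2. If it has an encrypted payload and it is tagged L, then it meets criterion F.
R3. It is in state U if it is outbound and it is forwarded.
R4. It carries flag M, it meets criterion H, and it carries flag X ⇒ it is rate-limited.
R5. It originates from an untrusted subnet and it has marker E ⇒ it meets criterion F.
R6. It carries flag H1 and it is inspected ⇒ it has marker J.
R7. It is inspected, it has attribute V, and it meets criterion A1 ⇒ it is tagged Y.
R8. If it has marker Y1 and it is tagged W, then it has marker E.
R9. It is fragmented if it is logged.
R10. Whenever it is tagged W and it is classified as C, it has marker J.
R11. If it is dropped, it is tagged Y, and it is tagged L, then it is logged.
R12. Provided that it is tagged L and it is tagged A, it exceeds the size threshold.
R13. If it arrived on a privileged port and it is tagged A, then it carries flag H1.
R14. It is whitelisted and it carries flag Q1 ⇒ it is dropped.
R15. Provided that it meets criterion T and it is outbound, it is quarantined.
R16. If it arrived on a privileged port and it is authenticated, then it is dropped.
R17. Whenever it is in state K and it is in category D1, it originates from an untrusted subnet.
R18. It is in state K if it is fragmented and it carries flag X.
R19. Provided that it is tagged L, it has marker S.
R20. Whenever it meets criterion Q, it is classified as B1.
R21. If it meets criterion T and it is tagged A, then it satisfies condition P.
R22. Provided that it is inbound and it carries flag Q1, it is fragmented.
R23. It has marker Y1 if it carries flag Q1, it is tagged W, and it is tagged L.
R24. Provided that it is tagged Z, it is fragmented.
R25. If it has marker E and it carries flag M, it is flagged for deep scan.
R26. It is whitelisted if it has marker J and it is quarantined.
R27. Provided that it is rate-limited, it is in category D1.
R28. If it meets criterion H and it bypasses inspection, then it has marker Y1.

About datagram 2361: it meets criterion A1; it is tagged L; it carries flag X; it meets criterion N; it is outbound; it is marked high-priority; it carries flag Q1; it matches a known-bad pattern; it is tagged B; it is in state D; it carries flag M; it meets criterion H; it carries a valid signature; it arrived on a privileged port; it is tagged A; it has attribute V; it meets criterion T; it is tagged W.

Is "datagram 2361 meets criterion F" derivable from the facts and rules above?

Forward chaining from the given facts derives: is rate-limited, exceeds the size threshold, carries flag H1, is quarantined, has marker S, satisfies condition P, has marker Y1, is in category D1, has marker E, is flagged for deep scan.
Rules concluding "it meets criterion F": R2 needs "it has an encrypted payload"; R5 needs "it originates from an untrusted subnet" — none of these are established.

No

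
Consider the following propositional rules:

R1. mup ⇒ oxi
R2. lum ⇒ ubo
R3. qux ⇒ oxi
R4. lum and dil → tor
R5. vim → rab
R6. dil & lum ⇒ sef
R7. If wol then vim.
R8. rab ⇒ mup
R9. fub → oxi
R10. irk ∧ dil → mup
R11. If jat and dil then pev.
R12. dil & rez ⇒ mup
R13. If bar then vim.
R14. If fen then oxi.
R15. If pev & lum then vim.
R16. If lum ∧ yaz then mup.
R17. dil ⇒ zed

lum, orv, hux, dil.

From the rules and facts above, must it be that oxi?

Forward chaining from the given facts derives: ubo, tor, sef, zed.
Rules concluding oxi: R1 needs mup; R3 needs qux; R9 needs fub; R14 needs fen — none of these are established.

No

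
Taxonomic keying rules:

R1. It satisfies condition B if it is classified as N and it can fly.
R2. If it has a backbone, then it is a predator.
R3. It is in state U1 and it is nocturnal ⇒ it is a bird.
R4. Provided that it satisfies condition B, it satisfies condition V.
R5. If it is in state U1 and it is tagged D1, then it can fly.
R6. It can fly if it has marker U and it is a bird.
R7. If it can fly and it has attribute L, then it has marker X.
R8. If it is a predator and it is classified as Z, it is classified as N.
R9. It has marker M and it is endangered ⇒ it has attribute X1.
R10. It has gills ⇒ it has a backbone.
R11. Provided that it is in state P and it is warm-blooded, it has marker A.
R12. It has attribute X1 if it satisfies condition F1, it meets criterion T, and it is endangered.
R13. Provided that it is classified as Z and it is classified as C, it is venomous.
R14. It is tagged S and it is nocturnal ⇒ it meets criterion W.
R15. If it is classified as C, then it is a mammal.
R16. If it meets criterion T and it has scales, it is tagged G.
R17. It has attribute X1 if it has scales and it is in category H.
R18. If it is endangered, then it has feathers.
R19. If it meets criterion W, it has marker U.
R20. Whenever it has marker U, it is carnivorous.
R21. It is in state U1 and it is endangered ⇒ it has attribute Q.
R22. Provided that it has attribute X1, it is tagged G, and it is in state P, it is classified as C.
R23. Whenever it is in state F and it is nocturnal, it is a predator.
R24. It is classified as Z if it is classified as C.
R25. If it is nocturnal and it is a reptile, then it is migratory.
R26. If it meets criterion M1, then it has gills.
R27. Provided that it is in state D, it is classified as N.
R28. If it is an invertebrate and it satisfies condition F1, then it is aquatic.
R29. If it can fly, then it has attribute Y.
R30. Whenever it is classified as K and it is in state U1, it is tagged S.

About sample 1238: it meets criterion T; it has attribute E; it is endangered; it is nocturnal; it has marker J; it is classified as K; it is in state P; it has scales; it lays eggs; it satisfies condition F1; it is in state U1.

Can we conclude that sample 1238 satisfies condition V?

Forward chaining from the given facts derives: is a bird, has attribute X1, is tagged G, has feathers, has attribute Q, is classified as C, is classified as Z, is tagged S, is venomous, meets criterion W, is a mammal, has marker U, is carnivorous, can fly, has attribute Y.
The only rule concluding "it satisfies condition V" is R4, which needs "it satisfies condition B"; that is never established.

No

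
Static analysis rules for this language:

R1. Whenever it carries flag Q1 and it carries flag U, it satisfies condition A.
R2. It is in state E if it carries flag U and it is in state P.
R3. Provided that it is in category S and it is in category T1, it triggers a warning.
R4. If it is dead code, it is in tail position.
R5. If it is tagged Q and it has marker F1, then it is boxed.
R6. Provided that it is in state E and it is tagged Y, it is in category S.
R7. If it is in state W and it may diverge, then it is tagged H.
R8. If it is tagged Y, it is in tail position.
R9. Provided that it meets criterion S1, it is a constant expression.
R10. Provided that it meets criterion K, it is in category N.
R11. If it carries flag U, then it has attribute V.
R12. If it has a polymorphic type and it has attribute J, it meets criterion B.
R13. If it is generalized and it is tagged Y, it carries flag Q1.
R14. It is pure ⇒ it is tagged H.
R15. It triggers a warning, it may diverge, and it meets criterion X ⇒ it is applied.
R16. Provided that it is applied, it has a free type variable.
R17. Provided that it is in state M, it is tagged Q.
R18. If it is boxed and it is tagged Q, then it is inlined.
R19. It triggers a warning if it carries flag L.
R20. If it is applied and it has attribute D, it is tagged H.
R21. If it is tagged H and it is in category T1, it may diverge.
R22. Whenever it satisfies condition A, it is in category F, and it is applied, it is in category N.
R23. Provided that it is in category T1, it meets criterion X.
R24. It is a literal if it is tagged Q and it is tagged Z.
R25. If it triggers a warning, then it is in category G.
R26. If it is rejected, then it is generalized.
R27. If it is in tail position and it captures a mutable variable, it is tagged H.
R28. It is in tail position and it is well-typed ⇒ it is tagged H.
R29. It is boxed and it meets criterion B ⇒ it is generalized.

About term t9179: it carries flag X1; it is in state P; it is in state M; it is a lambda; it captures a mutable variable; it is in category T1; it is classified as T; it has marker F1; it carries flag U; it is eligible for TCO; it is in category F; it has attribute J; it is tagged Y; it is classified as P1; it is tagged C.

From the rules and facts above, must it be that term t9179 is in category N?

No

Forward chaining from the given facts derives: is in state E, is in category S, is in tail position, has attribute V, is tagged Q, meets criterion X, is tagged H, triggers a warning, is boxed, is inlined, may diverge, is in category G, is applied, has a free type variable.
Rules concluding "it is in category N": R10 needs "it meets criterion K"; R22 needs "it satisfies condition A" — none of these are established.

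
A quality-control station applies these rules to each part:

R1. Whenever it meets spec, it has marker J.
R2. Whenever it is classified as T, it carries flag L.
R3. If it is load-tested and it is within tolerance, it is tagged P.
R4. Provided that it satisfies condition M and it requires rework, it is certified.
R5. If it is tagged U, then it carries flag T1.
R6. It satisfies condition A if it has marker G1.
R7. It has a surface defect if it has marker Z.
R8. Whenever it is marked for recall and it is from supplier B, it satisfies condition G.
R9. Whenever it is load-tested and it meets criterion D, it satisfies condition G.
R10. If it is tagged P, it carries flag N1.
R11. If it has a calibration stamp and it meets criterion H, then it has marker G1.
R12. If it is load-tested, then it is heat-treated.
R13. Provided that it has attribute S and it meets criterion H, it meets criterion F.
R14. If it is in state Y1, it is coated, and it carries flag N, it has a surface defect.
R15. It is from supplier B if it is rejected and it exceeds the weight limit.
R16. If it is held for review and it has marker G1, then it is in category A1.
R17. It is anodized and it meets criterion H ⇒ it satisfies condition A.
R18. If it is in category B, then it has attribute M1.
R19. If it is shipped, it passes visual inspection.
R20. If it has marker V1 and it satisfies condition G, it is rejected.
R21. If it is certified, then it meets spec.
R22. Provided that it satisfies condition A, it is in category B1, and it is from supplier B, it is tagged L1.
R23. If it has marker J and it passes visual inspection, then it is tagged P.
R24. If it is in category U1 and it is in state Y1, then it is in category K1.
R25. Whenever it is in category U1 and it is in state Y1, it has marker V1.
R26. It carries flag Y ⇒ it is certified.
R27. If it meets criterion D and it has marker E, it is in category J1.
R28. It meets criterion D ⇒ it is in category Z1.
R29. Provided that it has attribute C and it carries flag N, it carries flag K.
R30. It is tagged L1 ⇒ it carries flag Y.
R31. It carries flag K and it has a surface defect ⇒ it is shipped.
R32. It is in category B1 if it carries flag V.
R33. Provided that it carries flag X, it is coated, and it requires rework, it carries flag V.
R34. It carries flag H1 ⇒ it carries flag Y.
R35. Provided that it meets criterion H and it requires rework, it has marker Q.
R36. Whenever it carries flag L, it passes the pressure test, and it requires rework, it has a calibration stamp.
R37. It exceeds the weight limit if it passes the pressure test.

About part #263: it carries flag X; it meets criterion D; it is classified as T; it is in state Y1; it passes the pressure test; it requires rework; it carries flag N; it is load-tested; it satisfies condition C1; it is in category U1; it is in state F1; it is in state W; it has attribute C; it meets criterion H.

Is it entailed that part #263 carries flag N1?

No

Forward chaining from the given facts derives: carries flag L, satisfies condition G, is heat-treated, is in category K1, has marker V1, is in category Z1, carries flag K, has marker Q, has a calibration stamp, exceeds the weight limit, has marker G1, is rejected, satisfies condition A, is from supplier B.
The only rule concluding "it carries flag N1" is R10, which needs "it is tagged P"; that is never established.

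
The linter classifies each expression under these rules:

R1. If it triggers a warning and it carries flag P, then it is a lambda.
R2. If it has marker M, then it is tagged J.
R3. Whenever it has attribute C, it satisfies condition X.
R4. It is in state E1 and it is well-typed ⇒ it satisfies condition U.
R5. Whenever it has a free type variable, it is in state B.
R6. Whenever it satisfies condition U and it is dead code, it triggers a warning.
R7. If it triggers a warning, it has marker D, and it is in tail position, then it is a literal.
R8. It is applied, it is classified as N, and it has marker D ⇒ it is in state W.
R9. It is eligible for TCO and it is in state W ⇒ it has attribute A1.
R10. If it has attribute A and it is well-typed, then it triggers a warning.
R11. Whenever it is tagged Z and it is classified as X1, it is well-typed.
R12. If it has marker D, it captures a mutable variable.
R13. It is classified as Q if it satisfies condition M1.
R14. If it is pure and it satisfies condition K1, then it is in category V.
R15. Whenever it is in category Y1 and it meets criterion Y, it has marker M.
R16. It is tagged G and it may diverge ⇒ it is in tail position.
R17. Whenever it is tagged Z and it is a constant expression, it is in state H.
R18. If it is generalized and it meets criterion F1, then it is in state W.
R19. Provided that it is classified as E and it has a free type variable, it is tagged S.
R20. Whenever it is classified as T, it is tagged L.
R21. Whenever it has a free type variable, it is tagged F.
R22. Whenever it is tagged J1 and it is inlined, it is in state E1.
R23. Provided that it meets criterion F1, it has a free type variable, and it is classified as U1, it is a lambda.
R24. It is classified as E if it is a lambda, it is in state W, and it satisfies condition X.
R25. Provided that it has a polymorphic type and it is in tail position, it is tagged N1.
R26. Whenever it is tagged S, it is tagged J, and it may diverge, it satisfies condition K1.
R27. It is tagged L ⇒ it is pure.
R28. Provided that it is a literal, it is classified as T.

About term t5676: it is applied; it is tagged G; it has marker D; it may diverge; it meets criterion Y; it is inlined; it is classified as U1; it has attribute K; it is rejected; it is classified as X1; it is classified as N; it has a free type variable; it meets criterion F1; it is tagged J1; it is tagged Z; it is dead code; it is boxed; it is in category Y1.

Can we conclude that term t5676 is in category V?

No

Forward chaining from the given facts derives: is in state B, is in state W, is well-typed, captures a mutable variable, has marker M, is in tail position, is tagged F, is in state E1, is a lambda, is tagged J, satisfies condition U, triggers a warning, is a literal, is classified as T, is tagged L, is pure.
The only rule concluding "it is in category V" is R14, which needs "it satisfies condition K1"; that is never established.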